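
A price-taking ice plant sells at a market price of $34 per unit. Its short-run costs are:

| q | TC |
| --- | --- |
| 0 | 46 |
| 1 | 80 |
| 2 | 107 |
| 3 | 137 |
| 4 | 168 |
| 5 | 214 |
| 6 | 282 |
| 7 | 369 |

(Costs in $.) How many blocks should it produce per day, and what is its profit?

q = 4; profit = -$32

Tabulate TR − TC: q=0: -46; q=1: -46; q=2: -39; q=3: -35; q=4: -32; q=5: -44; q=6: -78; q=7: -131.
Profit is maximized at q = 4. AVC there is 122/4 = $30.50 ≤ P, so producing beats shutting down (which would give -$46).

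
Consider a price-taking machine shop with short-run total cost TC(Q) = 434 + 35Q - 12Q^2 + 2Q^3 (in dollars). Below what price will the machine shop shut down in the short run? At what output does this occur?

$17 per unit, at Q = 3

The firm shuts down when price falls below the minimum of average variable cost. AVC = VC/Q = 35 - 12Q + 2Q^2.
dAVC/dQ = -12 + 4Q = 0 gives Q = 3. min AVC = 35 - 12·3 + 2·3^2 = 17.
The firm shuts down for any P below $17.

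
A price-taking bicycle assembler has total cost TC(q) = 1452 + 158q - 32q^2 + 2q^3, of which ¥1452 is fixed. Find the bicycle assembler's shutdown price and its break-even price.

Shutdown price = ¥30; break-even price = ¥180

Shutdown price = min AVC. AVC = 158 - 32q + 2q^2, with vertex at q = 8 and minimum ¥30.
ATC = 1452/q + 158 - 32q + 2q^2. Setting dATC/dq = −1452/q^2 − 32 + 4q = 0 gives q = 11 (since 4·11^3 − 32·11^2 = 1452).
min ATC = 1452/11 + 158 − 32·11 + 2·11^2 = ¥180. That is the break-even price.
Between these two prices the firm operates at a loss; above ¥180 it earns a profit.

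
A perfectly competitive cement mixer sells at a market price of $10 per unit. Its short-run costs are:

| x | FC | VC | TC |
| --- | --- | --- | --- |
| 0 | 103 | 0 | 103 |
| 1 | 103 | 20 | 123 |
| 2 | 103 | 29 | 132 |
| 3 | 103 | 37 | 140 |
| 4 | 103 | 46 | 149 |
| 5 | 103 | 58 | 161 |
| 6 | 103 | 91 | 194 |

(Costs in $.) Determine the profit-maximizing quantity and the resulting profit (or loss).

x = 0 (shut down); profit = -$103

Compute π = P·x − TC at each output: x=0: -103; x=1: -113; x=2: -112; x=3: -110; x=4: -109; x=5: -111; x=6: -134.
Profit is highest at x = 0. Equivalently, the lowest AVC in the table is 46/4 ≈ $11.50 at x = 4, and P = $10 falls below it — price never covers variable cost, so the firm shuts down and loses only its fixed cost.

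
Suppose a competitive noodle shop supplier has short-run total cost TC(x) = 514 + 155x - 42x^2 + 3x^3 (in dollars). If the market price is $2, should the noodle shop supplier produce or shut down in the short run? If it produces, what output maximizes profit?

Strip out fixed cost: VC = 155x - 42x^2 + 3x^3. Then AVC = 155 - 42x + 3x^2 and MC = 155 - 84x + 9x^2.
AVC hits its minimum where MC = AVC, at x = 7, giving min AVC = 155 - 42·7 + 3·7^2 = $8.
P = $2 lies below min AVC = $8; no output level covers variable cost.
Best response: produce nothing and absorb the $514 fixed cost.

Shut down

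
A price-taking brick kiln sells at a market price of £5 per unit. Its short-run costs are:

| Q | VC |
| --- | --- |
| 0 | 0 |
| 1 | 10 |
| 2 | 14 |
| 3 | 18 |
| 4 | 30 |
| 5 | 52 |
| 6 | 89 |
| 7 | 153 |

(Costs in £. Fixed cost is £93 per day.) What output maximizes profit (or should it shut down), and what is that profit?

Tabulate TR − TC: Q=0: -93; Q=1: -98; Q=2: -97; Q=3: -96; Q=4: -103; Q=5: -120; Q=6: -152; Q=7: -211.
Profit is highest at Q = 0. Equivalently, the lowest AVC in the table is 18/3 ≈ £6 at Q = 3, and P = £5 falls below it — price never covers variable cost, so the firm shuts down and loses only its fixed cost.

Q = 0 (shut down); profit = -£93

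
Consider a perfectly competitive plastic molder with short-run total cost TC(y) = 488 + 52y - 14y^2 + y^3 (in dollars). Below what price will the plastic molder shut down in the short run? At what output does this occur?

$3 per unit, at y = 7

The firm shuts down when price falls below the minimum of average variable cost. AVC = VC/y = 52 - 14y + y^2.
dAVC/dy = -14 + 2y = 0 gives y = 7. min AVC = 52 - 14·7 + 7^2 = 3.
So the shutdown price is $3.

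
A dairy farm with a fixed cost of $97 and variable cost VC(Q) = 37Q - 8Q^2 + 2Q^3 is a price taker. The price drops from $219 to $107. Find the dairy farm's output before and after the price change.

AVC = 37 - 8Q + 2Q^2, minimized at Q = 2 where min AVC = $29. MC = 37 - 16Q + 6Q^2.
With P = $219 above the shutdown price, P = MC gives Q = 7.
At P = $107 ≥ min AVC, set P = MC: Q = 5. The firm stays open but cuts output.

Output falls from 7 to 5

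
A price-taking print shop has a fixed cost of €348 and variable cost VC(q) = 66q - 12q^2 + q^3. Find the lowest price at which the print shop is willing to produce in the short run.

The firm shuts down when price falls below the minimum of average variable cost. AVC = VC/q = 66 - 12q + q^2.
At the minimum of AVC, MC = AVC. MC = 66 - 24q + 3q^2; setting MC = AVC gives 2q^2 - 12q = 0, so q = 6. min AVC = 30.
The firm shuts down for any P below €30.

€30 per unit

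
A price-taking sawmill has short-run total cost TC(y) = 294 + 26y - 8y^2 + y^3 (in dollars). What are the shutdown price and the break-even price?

Shutdown price = min AVC. AVC = 26 - 8y + y^2, with vertex at y = 4 and minimum $10.
ATC = 294/y + 26 - 8y + y^2. Setting dATC/dy = −294/y^2 − 8 + 2y = 0 gives y = 7 (since 2·7^3 − 8·7^2 = 294).
min ATC = 294/7 + 26 − 8·7 + 7^2 = $61. That is the break-even price.
Between these two prices the firm operates at a loss; above $61 it earns a profit.

Shutdown price = $10; break-even price = $61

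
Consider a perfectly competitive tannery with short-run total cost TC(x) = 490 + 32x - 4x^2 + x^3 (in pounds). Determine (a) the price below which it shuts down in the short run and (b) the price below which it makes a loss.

AVC = 32 - 4x + x^2; minimized at x = 2, giving min AVC = £28. That is the shutdown price.
ATC = 490/x + 32 - 4x + x^2. Setting dATC/dx = −490/x^2 − 4 + 2x = 0 gives x = 7 (since 2·7^3 − 4·7^2 = 490).
min ATC = 490/7 + 32 − 4·7 + 7^2 = £123. That is the break-even price.
Between these two prices the firm operates at a loss; above £123 it earns a profit.

Shutdown price = £28; break-even price = £123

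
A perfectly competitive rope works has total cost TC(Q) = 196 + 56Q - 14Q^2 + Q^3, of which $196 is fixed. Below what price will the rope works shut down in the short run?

$7 per unit

The firm shuts down when price falls below the minimum of average variable cost. AVC = VC/Q = 56 - 14Q + Q^2.
At the minimum of AVC, MC = AVC. MC = 56 - 28Q + 3Q^2; setting MC = AVC gives 2Q^2 - 14Q = 0, so Q = 7. min AVC = 7.
So the shutdown price is $7.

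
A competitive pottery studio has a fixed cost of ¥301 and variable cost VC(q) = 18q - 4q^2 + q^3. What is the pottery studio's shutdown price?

¥14 per unit

Short-run supply begins at min AVC. From VC = 18q - 4q^2 + q^3, AVC = 18 - 4q + q^2.
dAVC/dq = -4 + 2q = 0 gives q = 2. min AVC = 18 - 4·2 + 2^2 = 14.
For P < ¥14 the firm produces nothing.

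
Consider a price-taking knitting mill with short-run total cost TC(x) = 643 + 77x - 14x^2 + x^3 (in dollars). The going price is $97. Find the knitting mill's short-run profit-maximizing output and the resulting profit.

AVC = 77 - 14x + x^2 has its minimum $28 at x = 7; price $97 clears that bar, so the firm operates.
With MC = 77 - 28x + 3x^2, P = MC on the upward-sloping part at x* = 10.
TR = 97·10 = 970. TC = 643 + 370 = 1013. Profit = 970 − 1013 = -$43.
That loss of $43 beats the $643 the firm would lose by shutting down; producing recovers $600 of fixed cost.

Profit = -$43 at x = 10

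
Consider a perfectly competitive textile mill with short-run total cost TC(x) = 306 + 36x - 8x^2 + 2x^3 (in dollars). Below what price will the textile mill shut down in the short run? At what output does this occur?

The firm shuts down when price falls below the minimum of average variable cost. AVC = VC/x = 36 - 8x + 2x^2.
At the minimum of AVC, MC = AVC. MC = 36 - 16x + 6x^2; setting MC = AVC gives 4x^2 - 8x = 0, so x = 2. min AVC = 28.
For P < $28 the firm produces nothing.

$28 per unit, at x = 2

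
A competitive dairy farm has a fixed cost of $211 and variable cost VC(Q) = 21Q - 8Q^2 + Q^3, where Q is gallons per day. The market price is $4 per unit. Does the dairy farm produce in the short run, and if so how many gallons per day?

Shut down

Strip out fixed cost: VC = 21Q - 8Q^2 + Q^3. Then AVC = 21 - 8Q + Q^2 and MC = 21 - 16Q + 3Q^2.
AVC is minimized where dAVC/dQ = -8 + 2Q = 0, at Q = 4; min AVC = 21 - 8·4 + 4^2 = $5.
P = $4 lies below min AVC = $5; no output level covers variable cost.
The firm minimizes its loss by shutting down and losing only its fixed cost of $211.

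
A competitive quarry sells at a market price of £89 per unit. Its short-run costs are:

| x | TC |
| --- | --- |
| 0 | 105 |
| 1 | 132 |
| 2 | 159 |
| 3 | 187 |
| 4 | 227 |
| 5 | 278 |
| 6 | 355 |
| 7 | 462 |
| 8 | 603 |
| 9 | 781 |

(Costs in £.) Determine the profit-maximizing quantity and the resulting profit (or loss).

Compute π = P·x − TC at each output: x=0: -105; x=1: -43; x=2: 19; x=3: 80; x=4: 129; x=5: 167; x=6: 179; x=7: 161; x=8: 109; x=9: 20.
Profit is maximized at x = 6. AVC there is 250/6 = £41.67 ≤ P, so producing beats shutting down (which would give -£105).

x = 6; profit = £179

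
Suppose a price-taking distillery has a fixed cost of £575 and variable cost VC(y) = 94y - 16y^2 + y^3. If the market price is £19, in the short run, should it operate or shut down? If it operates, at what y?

Shut down

Strip out fixed cost: VC = 94y - 16y^2 + y^3. Then AVC = 94 - 16y + y^2 and MC = 94 - 32y + 3y^2.
AVC hits its minimum where MC = AVC, at y = 8, giving min AVC = 94 - 16·8 + 8^2 = £30.
Since P = £19 < min AVC = £30, price fails to cover variable cost at any output.
Shutting down limits the loss to fixed cost, £575.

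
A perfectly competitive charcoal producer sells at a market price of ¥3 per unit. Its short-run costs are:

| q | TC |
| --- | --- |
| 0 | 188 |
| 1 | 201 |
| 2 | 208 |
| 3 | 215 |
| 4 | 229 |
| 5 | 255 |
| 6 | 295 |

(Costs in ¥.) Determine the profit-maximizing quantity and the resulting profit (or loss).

Compute π = P·q − TC at each output: q=0: -188; q=1: -198; q=2: -202; q=3: -206; q=4: -217; q=5: -240; q=6: -277.
Profit is highest at q = 0. Equivalently, the lowest AVC in the table is 27/3 ≈ ¥9 at q = 3, and P = ¥3 falls below it — price never covers variable cost, so the firm shuts down and loses only its fixed cost.

q = 0 (shut down); profit = -¥188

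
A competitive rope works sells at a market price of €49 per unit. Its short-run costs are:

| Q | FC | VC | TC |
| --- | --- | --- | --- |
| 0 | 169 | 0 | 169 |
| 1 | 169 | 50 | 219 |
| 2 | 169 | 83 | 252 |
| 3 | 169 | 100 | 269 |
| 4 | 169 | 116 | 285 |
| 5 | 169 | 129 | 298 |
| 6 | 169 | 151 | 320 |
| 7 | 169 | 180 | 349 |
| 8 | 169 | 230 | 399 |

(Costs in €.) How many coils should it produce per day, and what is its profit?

Q = 7; profit = -€6

Compute π = P·Q − TC at each output: Q=0: -169; Q=1: -170; Q=2: -154; Q=3: -122; Q=4: -89; Q=5: -53; Q=6: -26; Q=7: -6; Q=8: -7.
Profit is maximized at Q = 7. AVC there is 180/7 = €25.71 ≤ P, so producing beats shutting down (which would give -€169).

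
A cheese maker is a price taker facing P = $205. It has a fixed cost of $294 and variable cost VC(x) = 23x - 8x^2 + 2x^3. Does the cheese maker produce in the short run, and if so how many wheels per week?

Produce at x = 7

Variable cost is VC = 23x - 8x^2 + 2x^3, so AVC = VC/x = 23 - 8x + 2x^2 and MC = dTC/dx = 23 - 16x + 6x^2.
The AVC parabola has its vertex at x = 8/4 = 2, where AVC = 23 - 8·2 + 2·2^2 = $15.
Because $205 ≥ $15, revenue can cover variable cost; the firm operates.
P = MC gives -182 - 16x + 6x^2 = 0, with roots -13/3 and 7. Take the larger (rising MC): x* = 7.
Check: AVC at x = 7 is $65 ≤ P, so revenue covers variable cost.
Profit = P·x − TC = 205·7 − 749 = $686.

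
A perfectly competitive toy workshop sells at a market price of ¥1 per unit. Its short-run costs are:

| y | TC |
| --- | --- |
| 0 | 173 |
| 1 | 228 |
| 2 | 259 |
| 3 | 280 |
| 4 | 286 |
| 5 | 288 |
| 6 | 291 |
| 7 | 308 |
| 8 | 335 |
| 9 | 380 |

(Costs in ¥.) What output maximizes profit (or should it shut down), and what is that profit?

y = 0 (shut down); profit = -¥173

Tabulate TR − TC: y=0: -173; y=1: -227; y=2: -257; y=3: -277; y=4: -282; y=5: -283; y=6: -285; y=7: -301; y=8: -327; y=9: -371.
Profit is highest at y = 0. Equivalently, the lowest AVC in the table is 135/7 ≈ ¥19.29 at y = 7, and P = ¥1 falls below it — price never covers variable cost, so the firm shuts down and loses only its fixed cost.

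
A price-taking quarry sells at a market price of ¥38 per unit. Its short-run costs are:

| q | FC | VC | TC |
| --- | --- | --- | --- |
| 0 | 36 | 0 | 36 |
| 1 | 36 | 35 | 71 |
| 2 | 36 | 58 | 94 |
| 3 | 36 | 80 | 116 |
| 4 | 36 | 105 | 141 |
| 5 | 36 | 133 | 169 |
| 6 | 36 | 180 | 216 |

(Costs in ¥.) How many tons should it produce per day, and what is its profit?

q = 5; profit = ¥21

Tabulate TR − TC: q=0: -36; q=1: -33; q=2: -18; q=3: -2; q=4: 11; q=5: 21; q=6: 12.
Profit is maximized at q = 5. AVC there is 133/5 = ¥26.60 ≤ P, so producing beats shutting down (which would give -¥36).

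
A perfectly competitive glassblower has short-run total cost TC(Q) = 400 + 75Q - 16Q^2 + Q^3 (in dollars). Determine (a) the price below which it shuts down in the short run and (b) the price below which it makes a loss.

Shutdown price = $11; break-even price = $55

Shutdown price = min AVC. AVC = 75 - 16Q + Q^2, with vertex at Q = 8 and minimum $11.
ATC = 400/Q + 75 - 16Q + Q^2. Setting dATC/dQ = −400/Q^2 − 16 + 2Q = 0 gives Q = 10 (since 2·10^3 − 16·10^2 = 400).
min ATC = 400/10 + 75 − 16·10 + 10^2 = $55. That is the break-even price.
Between these two prices the firm operates at a loss; above $55 it earns a profit.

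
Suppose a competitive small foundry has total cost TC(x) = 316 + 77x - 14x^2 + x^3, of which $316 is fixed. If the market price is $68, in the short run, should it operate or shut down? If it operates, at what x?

Variable cost is VC = 77x - 14x^2 + x^3, so AVC = VC/x = 77 - 14x + x^2 and MC = dTC/dx = 77 - 28x + 3x^2.
AVC is minimized where dAVC/dx = -14 + 2x = 0, at x = 7; min AVC = 77 - 14·7 + 7^2 = $28.
P = $68 exceeds min AVC = $28, so the firm stays open.
Solving P = MC: 9 - 28x + 3x^2 = 0 ⇒ x = 1/3 or 9. On the upward-sloping branch, x* = 9.
Check: AVC at x = 9 is $32 ≤ P, so revenue covers variable cost.
Profit = P·x − TC = 68·9 − 604 = $8.

Produce at x = 9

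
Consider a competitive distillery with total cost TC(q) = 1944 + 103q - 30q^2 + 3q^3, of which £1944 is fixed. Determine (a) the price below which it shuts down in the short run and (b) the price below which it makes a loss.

Shutdown price = min AVC. AVC = 103 - 30q + 3q^2, with vertex at q = 5 and minimum £28.
ATC = 1944/q + 103 - 30q + 3q^2. Setting dATC/dq = −1944/q^2 − 30 + 6q = 0 gives q = 9 (since 6·9^3 − 30·9^2 = 1944).
min ATC = 1944/9 + 103 − 30·9 + 3·9^2 = £292. That is the break-even price.
For £28 ≤ P < £292 the firm produces at a loss; below £28 it shuts down.

Shutdown price = £28; break-even price = £292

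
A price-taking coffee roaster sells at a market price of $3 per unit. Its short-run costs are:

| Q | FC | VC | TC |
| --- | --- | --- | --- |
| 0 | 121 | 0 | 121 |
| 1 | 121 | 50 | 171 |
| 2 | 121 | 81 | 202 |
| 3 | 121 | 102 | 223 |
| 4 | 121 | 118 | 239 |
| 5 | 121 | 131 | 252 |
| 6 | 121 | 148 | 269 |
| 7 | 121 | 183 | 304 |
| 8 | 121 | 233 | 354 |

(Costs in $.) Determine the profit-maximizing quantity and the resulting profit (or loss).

Q = 0 (shut down); profit = -$121

Profit at each row (π = 3Q − TC): Q=0: -121; Q=1: -168; Q=2: -196; Q=3: -214; Q=4: -227; Q=5: -237; Q=6: -251; Q=7: -283; Q=8: -330.
Profit is highest at Q = 0. Equivalently, the lowest AVC in the table is 148/6 ≈ $24.67 at Q = 6, and P = $3 falls below it — price never covers variable cost, so the firm shuts down and loses only its fixed cost.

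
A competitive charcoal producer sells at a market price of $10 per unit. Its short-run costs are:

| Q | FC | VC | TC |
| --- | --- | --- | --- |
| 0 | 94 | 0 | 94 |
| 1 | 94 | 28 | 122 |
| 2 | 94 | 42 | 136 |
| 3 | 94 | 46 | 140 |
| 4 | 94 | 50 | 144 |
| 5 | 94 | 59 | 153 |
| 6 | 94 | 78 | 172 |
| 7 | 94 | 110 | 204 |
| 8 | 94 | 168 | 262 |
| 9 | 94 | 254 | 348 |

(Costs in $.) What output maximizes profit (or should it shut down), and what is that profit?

Compute π = P·Q − TC at each output: Q=0: -94; Q=1: -112; Q=2: -116; Q=3: -110; Q=4: -104; Q=5: -103; Q=6: -112; Q=7: -134; Q=8: -182; Q=9: -258.
Profit is highest at Q = 0. Equivalently, the lowest AVC in the table is 59/5 ≈ $11.80 at Q = 5, and P = $10 falls below it — price never covers variable cost, so the firm shuts down and loses only its fixed cost.

Q = 0 (shut down); profit = -$94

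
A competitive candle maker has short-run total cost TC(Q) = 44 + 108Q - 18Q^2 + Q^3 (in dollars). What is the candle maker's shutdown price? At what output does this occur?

Short-run supply begins at min AVC. From VC = 108Q - 18Q^2 + Q^3, AVC = 108 - 18Q + Q^2.
dAVC/dQ = -18 + 2Q = 0 gives Q = 9. min AVC = 108 - 18·9 + 9^2 = 27.
The firm shuts down for any P below $27.

$27 per unit, at Q = 9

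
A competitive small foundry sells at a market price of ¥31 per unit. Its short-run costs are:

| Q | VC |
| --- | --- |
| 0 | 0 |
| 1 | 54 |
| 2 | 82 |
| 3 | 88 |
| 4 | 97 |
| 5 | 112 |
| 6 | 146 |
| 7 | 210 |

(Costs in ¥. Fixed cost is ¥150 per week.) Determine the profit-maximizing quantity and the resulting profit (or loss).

Tabulate TR − TC: Q=0: -150; Q=1: -173; Q=2: -170; Q=3: -145; Q=4: -123; Q=5: -107; Q=6: -110; Q=7: -143.
Profit is maximized at Q = 5. AVC there is 112/5 = ¥22.40 ≤ P, so producing beats shutting down (which would give -¥150).

Q = 5; profit = -¥107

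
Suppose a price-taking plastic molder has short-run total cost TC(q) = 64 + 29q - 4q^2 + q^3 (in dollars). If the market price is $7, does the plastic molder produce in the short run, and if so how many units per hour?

Shut down

Variable cost is VC = 29q - 4q^2 + q^3, so AVC = VC/q = 29 - 4q + q^2 and MC = dTC/dq = 29 - 8q + 3q^2.
AVC hits its minimum where MC = AVC, at q = 2, giving min AVC = 29 - 4·2 + 2^2 = $25.
With P < min AVC ($7 < $25), every unit sold adds to the loss.
Best response: produce nothing and absorb the $64 fixed cost.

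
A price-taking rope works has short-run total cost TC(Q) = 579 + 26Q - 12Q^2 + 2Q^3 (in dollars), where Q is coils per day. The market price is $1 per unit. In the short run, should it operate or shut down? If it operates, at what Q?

Shut down

From TC, MC = TC'(Q) = 26 - 24Q + 6Q^2 and AVC = VC/Q = 26 - 12Q + 2Q^2.
The AVC parabola has its vertex at Q = 12/4 = 3, where AVC = 26 - 12·3 + 2·3^2 = $8.
P = $1 lies below min AVC = $8; no output level covers variable cost.
Shutting down limits the loss to fixed cost, $579.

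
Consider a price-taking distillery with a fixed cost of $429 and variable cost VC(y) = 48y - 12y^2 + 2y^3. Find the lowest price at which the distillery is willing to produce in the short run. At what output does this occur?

$30 per unit, at y = 3

The firm shuts down when price falls below the minimum of average variable cost. AVC = VC/y = 48 - 12y + 2y^2.
At the minimum of AVC, MC = AVC. MC = 48 - 24y + 6y^2; setting MC = AVC gives 4y^2 - 12y = 0, so y = 3. min AVC = 30.
The firm shuts down for any P below $30.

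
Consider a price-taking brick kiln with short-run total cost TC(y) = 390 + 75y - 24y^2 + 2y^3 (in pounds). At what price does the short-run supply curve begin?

Short-run supply begins at min AVC. From VC = 75y - 24y^2 + 2y^3, AVC = 75 - 24y + 2y^2.
At the minimum of AVC, MC = AVC. MC = 75 - 48y + 6y^2; setting MC = AVC gives 4y^2 - 24y = 0, so y = 6. min AVC = 3.
For P < £3 the firm produces nothing.

£3 per unit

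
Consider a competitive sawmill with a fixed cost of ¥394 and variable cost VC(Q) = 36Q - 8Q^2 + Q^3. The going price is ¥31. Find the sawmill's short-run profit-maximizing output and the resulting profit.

AVC = 36 - 8Q + Q^2 has its minimum ¥20 at Q = 4; price ¥31 clears that bar, so the firm operates.
With MC = 36 - 16Q + 3Q^2, P = MC on the upward-sloping part at Q* = 5.
TR = 31·5 = 155. TC = 394 + 105 = 499. Profit = 155 − 499 = -¥344.
Shutting down would mean losing the fixed cost of ¥394, so operating at a loss of ¥344 is better by ¥50.

Profit = -¥344 at Q = 5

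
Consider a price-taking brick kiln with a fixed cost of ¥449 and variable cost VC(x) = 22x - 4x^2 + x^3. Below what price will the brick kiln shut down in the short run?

The shutdown price is the minimum of AVC. VC = 22x - 4x^2 + x^3, so AVC = 22 - 4x + x^2.
dAVC/dx = -4 + 2x = 0 gives x = 2. min AVC = 22 - 4·2 + 2^2 = 18.
For P < ¥18 the firm produces nothing.

¥18 per unit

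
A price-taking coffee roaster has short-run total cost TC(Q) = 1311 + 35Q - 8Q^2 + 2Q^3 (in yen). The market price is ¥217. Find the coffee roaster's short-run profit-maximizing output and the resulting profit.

AVC = 35 - 8Q + 2Q^2; min AVC = ¥27 at Q = 2. Since P = ¥217 ≥ min AVC, the firm produces.
MC = 35 - 16Q + 6Q^2. Setting P = MC and taking the root on the rising branch gives Q* = 7.
TR = 217·7 = 1519. TC = 1311 + 539 = 1850. Profit = 1519 − 1850 = -¥331.
By producing, the firm covers all variable cost plus ¥980 of fixed cost; shutting down would lose the full ¥1311.

Profit = -¥331 at Q = 7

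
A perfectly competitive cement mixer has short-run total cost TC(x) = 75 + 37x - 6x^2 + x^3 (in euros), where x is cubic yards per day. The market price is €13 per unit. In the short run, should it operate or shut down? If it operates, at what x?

Strip out fixed cost: VC = 37x - 6x^2 + x^3. Then AVC = 37 - 6x + x^2 and MC = 37 - 12x + 3x^2.
AVC is minimized where dAVC/dx = -6 + 2x = 0, at x = 3; min AVC = 37 - 6·3 + 3^2 = €28.
P = €13 lies below min AVC = €28; no output level covers variable cost.
Best response: produce nothing and absorb the €75 fixed cost.

Shut down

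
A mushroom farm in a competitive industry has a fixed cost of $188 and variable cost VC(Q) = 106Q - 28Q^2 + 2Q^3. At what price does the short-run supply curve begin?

The firm shuts down when price falls below the minimum of average variable cost. AVC = VC/Q = 106 - 28Q + 2Q^2.
At the minimum of AVC, MC = AVC. MC = 106 - 56Q + 6Q^2; setting MC = AVC gives 4Q^2 - 28Q = 0, so Q = 7. min AVC = 8.
So the shutdown price is $8.

$8 per unit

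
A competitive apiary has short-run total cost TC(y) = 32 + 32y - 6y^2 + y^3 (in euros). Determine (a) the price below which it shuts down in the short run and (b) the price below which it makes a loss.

Shutdown price = €23; break-even price = €32

AVC = 32 - 6y + y^2; minimized at y = 3, giving min AVC = €23. That is the shutdown price.
ATC = 32/y + 32 - 6y + y^2. Setting dATC/dy = −32/y^2 − 6 + 2y = 0 gives y = 4 (since 2·4^3 − 6·4^2 = 32).
min ATC = 32/4 + 32 − 6·4 + 4^2 = €32. That is the break-even price.
Between these two prices the firm operates at a loss; above €32 it earns a profit.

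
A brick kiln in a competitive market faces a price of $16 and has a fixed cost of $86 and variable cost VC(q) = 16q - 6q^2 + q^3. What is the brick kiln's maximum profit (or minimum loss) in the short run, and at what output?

Profit = -$54 at q = 4

AVC = 16 - 6q + q^2 has its minimum $7 at q = 3; price $16 clears that bar, so the firm operates.
With MC = 16 - 12q + 3q^2, P = MC on the upward-sloping part at q* = 4.
TR = 16·4 = 64. TC = 86 + 32 = 118. Profit = 64 − 118 = -$54.
By producing, the firm covers all variable cost plus $32 of fixed cost; shutting down would lose the full $86.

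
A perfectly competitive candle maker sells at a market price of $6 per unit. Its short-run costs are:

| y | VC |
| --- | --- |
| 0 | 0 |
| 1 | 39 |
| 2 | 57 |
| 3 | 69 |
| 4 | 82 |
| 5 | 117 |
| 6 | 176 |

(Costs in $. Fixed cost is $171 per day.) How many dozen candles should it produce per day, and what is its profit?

Profit at each row (π = 6y − TC): y=0: -171; y=1: -204; y=2: -216; y=3: -222; y=4: -229; y=5: -258; y=6: -311.
Profit is highest at y = 0. Equivalently, the lowest AVC in the table is 82/4 ≈ $20.50 at y = 4, and P = $6 falls below it — price never covers variable cost, so the firm shuts down and loses only its fixed cost.

y = 0 (shut down); profit = -$171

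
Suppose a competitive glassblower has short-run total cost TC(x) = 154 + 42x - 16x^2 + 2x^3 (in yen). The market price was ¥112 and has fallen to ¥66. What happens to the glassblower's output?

MC = 42 - 32x + 6x^2; the shutdown threshold is min AVC = ¥10 (at x = 4).
With P = ¥112 above the shutdown price, P = MC gives x = 7.
At P = ¥66 ≥ min AVC, set P = MC: x = 6. The firm stays open but cuts output.

Output falls from 7 to 6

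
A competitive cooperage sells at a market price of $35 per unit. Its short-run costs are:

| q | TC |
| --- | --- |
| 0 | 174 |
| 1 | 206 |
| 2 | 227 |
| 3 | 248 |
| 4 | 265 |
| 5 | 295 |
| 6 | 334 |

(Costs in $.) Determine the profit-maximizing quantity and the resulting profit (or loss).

Tabulate TR − TC: q=0: -174; q=1: -171; q=2: -157; q=3: -143; q=4: -125; q=5: -120; q=6: -124.
Profit is maximized at q = 5. AVC there is 121/5 = $24.20 ≤ P, so producing beats shutting down (which would give -$174).

q = 5; profit = -$120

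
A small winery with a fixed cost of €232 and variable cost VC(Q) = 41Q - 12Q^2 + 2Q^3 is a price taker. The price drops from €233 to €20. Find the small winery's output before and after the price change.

AVC = 41 - 12Q + 2Q^2, minimized at Q = 3 where min AVC = €23. MC = 41 - 24Q + 6Q^2.
At P = €233 ≥ min AVC, set P = MC on the rising branch: Q = 8.
At P = €20 < min AVC = €23, price no longer covers variable cost at any output, so the firm shuts down: Q = 0.

Output falls from 8 to 0 (the firm shuts down)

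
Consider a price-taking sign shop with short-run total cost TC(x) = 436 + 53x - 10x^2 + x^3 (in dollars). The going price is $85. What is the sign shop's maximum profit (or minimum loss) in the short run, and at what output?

AVC = 53 - 10x + x^2; min AVC = $28 at x = 5. Since P = $85 ≥ min AVC, the firm produces.
With MC = 53 - 20x + 3x^2, P = MC on the upward-sloping part at x* = 8.
TR = 85·8 = 680. TC = 436 + 296 = 732. Profit = 680 − 732 = -$52.
That loss of $52 beats the $436 the firm would lose by shutting down; producing recovers $384 of fixed cost.

Profit = -$52 at x = 8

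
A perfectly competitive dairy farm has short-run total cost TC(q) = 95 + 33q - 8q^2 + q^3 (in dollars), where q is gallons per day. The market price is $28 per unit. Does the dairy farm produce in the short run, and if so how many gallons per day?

Strip out fixed cost: VC = 33q - 8q^2 + q^3. Then AVC = 33 - 8q + q^2 and MC = 33 - 16q + 3q^2.
AVC hits its minimum where MC = AVC, at q = 4, giving min AVC = 33 - 8·4 + 4^2 = $17.
Since P = $28 ≥ min AVC = $17, price covers variable cost and the firm should produce.
Set P = MC: 28 = 33 - 16q + 3q^2 → 5 - 16q + 3q^2 = 0. The roots are q = 1/3 and q = 5; the profit-maximizing output is on the rising part of MC, so q* = 5.
Check: AVC at q = 5 is $18 ≤ P, so revenue covers variable cost.
Profit = P·q − TC = 28·5 − 185 = -$45, a loss, but smaller than the $95 fixed cost the firm would lose by shutting down.

Produce at q = 5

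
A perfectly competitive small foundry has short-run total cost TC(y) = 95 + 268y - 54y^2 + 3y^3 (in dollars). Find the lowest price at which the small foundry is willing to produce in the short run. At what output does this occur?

$25 per unit, at y = 9

Short-run supply begins at min AVC. From VC = 268y - 54y^2 + 3y^3, AVC = 268 - 54y + 3y^2.
At the minimum of AVC, MC = AVC. MC = 268 - 108y + 9y^2; setting MC = AVC gives 6y^2 - 54y = 0, so y = 9. min AVC = 25.
The firm shuts down for any P below $25.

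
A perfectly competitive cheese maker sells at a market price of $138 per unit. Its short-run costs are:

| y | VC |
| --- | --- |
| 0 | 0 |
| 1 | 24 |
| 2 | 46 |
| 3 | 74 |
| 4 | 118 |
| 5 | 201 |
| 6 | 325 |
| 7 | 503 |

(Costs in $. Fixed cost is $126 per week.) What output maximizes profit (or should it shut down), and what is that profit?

y = 6; profit = $377

Profit at each row (π = 138y − TC): y=0: -126; y=1: -12; y=2: 104; y=3: 214; y=4: 308; y=5: 363; y=6: 377; y=7: 337.
Profit is maximized at y = 6. AVC there is 325/6 = $54.17 ≤ P, so producing beats shutting down (which would give -$126).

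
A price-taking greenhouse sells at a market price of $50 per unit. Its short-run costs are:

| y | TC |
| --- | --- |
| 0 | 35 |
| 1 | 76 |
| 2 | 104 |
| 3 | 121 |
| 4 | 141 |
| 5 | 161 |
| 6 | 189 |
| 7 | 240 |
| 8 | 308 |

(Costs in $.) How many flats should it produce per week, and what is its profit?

Profit at each row (π = 50y − TC): y=0: -35; y=1: -26; y=2: -4; y=3: 29; y=4: 59; y=5: 89; y=6: 111; y=7: 110; y=8: 92.
Profit is maximized at y = 6. AVC there is 154/6 = $25.67 ≤ P, so producing beats shutting down (which would give -$35).

y = 6; profit = $111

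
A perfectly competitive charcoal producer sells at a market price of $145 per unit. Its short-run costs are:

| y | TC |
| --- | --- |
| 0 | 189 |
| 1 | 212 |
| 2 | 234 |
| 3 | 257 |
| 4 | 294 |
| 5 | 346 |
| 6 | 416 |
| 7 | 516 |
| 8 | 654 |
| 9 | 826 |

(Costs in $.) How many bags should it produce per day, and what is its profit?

Tabulate TR − TC: y=0: -189; y=1: -67; y=2: 56; y=3: 178; y=4: 286; y=5: 379; y=6: 454; y=7: 499; y=8: 506; y=9: 479.
Profit is maximized at y = 8. AVC there is 465/8 = $58.12 ≤ P, so producing beats shutting down (which would give -$189).

y = 8; profit = $506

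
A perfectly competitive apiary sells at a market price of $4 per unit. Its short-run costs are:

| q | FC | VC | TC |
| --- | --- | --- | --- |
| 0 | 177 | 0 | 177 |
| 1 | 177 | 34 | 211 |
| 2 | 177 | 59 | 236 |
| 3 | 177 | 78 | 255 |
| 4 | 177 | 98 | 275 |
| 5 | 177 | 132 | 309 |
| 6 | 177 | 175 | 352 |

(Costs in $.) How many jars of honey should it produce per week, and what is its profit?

q = 0 (shut down); profit = -$177

Compute π = P·q − TC at each output: q=0: -177; q=1: -207; q=2: -228; q=3: -243; q=4: -259; q=5: -289; q=6: -328.
Profit is highest at q = 0. Equivalently, the lowest AVC in the table is 98/4 ≈ $24.50 at q = 4, and P = $4 falls below it — price never covers variable cost, so the firm shuts down and loses only its fixed cost.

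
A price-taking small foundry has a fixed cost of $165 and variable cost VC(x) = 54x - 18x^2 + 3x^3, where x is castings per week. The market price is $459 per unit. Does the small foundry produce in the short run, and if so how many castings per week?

Strip out fixed cost: VC = 54x - 18x^2 + 3x^3. Then AVC = 54 - 18x + 3x^2 and MC = 54 - 36x + 9x^2.
The AVC parabola has its vertex at x = 18/6 = 3, where AVC = 54 - 18·3 + 3·3^2 = $27.
P = $459 exceeds min AVC = $27, so the firm stays open.
Set P = MC: 459 = 54 - 36x + 9x^2 → -405 - 36x + 9x^2 = 0. The roots are x = -5 and x = 9; the profit-maximizing output is on the rising part of MC, so x* = 9.
Check: AVC at x = 9 is $135 ≤ P, so revenue covers variable cost.
Profit = P·x − TC = 459·9 − 1380 = $2751.

Produce at x = 9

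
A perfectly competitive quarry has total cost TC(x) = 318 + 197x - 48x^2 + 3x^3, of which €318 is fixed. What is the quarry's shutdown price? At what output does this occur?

€5 per unit, at x = 8

Short-run supply begins at min AVC. From VC = 197x - 48x^2 + 3x^3, AVC = 197 - 48x + 3x^2.
At the minimum of AVC, MC = AVC. MC = 197 - 96x + 9x^2; setting MC = AVC gives 6x^2 - 48x = 0, so x = 8. min AVC = 5.
The firm shuts down for any P below €5.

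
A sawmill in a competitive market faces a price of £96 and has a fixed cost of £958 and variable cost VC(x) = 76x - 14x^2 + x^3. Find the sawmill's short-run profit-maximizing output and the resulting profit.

Profit = -£358 at x = 10

AVC = 76 - 14x + x^2 has its minimum £27 at x = 7; price £96 clears that bar, so the firm operates.
With MC = 76 - 28x + 3x^2, P = MC on the upward-sloping part at x* = 10.
TR = 96·10 = 960. TC = 958 + 360 = 1318. Profit = 960 − 1318 = -£358.
Shutting down would mean losing the fixed cost of £958, so operating at a loss of £358 is better by £600.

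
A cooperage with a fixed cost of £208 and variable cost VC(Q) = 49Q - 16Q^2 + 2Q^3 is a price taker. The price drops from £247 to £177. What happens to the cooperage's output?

MC = 49 - 32Q + 6Q^2; the shutdown threshold is min AVC = £17 (at Q = 4).
At P = £247 ≥ min AVC, set P = MC on the rising branch: Q = 9.
At P = £177 ≥ min AVC, set P = MC: Q = 8. The firm stays open but cuts output.

Output falls from 9 to 8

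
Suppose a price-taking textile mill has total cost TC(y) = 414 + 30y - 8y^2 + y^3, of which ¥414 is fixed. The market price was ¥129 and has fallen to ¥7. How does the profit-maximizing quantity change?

MC = 30 - 16y + 3y^2; the shutdown threshold is min AVC = ¥14 (at y = 4).
At P = ¥129 ≥ min AVC, set P = MC on the rising branch: y = 9.
At P = ¥7 < min AVC = ¥14, price no longer covers variable cost at any output, so the firm shuts down: y = 0.

Output falls from 9 to 0 (the firm shuts down)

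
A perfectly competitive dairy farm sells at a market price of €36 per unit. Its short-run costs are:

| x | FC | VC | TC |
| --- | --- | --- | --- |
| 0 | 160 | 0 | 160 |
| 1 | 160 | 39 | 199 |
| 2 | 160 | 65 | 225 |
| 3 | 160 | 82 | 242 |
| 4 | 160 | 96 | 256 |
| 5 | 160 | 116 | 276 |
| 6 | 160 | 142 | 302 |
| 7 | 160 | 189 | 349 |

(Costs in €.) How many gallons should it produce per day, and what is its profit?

Tabulate TR − TC: x=0: -160; x=1: -163; x=2: -153; x=3: -134; x=4: -112; x=5: -96; x=6: -86; x=7: -97.
Profit is maximized at x = 6. AVC there is 142/6 = €23.67 ≤ P, so producing beats shutting down (which would give -€160).

x = 6; profit = -€86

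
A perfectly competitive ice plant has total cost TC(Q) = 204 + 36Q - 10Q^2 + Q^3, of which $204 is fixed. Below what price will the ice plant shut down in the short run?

The shutdown price is the minimum of AVC. VC = 36Q - 10Q^2 + Q^3, so AVC = 36 - 10Q + Q^2.
dAVC/dQ = -10 + 2Q = 0 gives Q = 5. min AVC = 36 - 10·5 + 5^2 = 11.
For P < $11 the firm produces nothing.

$11 per unit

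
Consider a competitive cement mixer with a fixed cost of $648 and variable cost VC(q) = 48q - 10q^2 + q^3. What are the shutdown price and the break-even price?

Shutdown price = $23; break-even price = $111

Shutdown price = min AVC. AVC = 48 - 10q + q^2, with vertex at q = 5 and minimum $23.
ATC = 648/q + 48 - 10q + q^2. Setting dATC/dq = −648/q^2 − 10 + 2q = 0 gives q = 9 (since 2·9^3 − 10·9^2 = 648).
min ATC = 648/9 + 48 − 10·9 + 9^2 = $111. That is the break-even price.
Between these two prices the firm operates at a loss; above $111 it earns a profit.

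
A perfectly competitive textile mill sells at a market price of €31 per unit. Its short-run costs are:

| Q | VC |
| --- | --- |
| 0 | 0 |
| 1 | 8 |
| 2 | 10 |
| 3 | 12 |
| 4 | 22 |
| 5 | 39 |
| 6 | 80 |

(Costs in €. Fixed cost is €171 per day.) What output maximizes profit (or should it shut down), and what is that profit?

Profit at each row (π = 31Q − TC): Q=0: -171; Q=1: -148; Q=2: -119; Q=3: -90; Q=4: -69; Q=5: -55; Q=6: -65.
Profit is maximized at Q = 5. AVC there is 39/5 = €7.80 ≤ P, so producing beats shutting down (which would give -€171).

Q = 5; profit = -€55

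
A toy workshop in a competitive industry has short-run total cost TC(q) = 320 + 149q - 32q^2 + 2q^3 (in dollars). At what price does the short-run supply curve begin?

$21 per unit

Short-run supply begins at min AVC. From VC = 149q - 32q^2 + 2q^3, AVC = 149 - 32q + 2q^2.
dAVC/dq = -32 + 4q = 0 gives q = 8. min AVC = 149 - 32·8 + 2·8^2 = 21.
So the shutdown price is $21.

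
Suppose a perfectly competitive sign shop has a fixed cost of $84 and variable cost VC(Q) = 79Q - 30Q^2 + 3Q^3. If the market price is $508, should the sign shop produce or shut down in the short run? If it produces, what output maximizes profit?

Produce at Q = 11

Variable cost is VC = 79Q - 30Q^2 + 3Q^3, so AVC = VC/Q = 79 - 30Q + 3Q^2 and MC = dTC/dQ = 79 - 60Q + 9Q^2.
AVC hits its minimum where MC = AVC, at Q = 5, giving min AVC = 79 - 30·5 + 3·5^2 = $4.
P = $508 exceeds min AVC = $4, so the firm stays open.
P = MC gives -429 - 60Q + 9Q^2 = 0, with roots -13/3 and 11. Take the larger (rising MC): Q* = 11.
Check: AVC at Q = 11 is $112 ≤ P, so revenue covers variable cost.
Profit = P·Q − TC = 508·11 − 1316 = $4272.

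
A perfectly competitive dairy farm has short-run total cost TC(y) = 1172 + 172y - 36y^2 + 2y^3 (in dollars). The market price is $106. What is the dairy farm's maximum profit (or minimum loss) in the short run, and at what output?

AVC = 172 - 36y + 2y^2; min AVC = $10 at y = 9. Since P = $106 ≥ min AVC, the firm produces.
With MC = 172 - 72y + 6y^2, P = MC on the upward-sloping part at y* = 11.
TR = 106·11 = 1166. TC = 1172 + 198 = 1370. Profit = 1166 − 1370 = -$204.
By producing, the firm covers all variable cost plus $968 of fixed cost; shutting down would lose the full $1172.

Profit = -$204 at y = 11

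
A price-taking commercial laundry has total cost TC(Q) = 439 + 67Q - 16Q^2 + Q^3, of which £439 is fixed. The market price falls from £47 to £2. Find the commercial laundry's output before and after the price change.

MC = 67 - 32Q + 3Q^2; the shutdown threshold is min AVC = £3 (at Q = 8).
With P = £47 above the shutdown price, P = MC gives Q = 10.
At P = £2 < min AVC = £3, price no longer covers variable cost at any output, so the firm shuts down: Q = 0.

Output falls from 10 to 0 (the firm shuts down)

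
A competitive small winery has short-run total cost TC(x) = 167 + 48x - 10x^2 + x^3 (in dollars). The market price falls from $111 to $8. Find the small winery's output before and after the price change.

Output falls from 9 to 0 (the firm shuts down)

MC = 48 - 20x + 3x^2; the shutdown threshold is min AVC = $23 (at x = 5).
At P = $111 ≥ min AVC, set P = MC on the rising branch: x = 9.
At P = $8 < min AVC = $23, price no longer covers variable cost at any output, so the firm shuts down: x = 0.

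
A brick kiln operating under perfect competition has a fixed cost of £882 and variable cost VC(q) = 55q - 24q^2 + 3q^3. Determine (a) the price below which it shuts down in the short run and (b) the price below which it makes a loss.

Shutdown price = £7; break-even price = £160

Shutdown price = min AVC. AVC = 55 - 24q + 3q^2, with vertex at q = 4 and minimum £7.
ATC = 882/q + 55 - 24q + 3q^2. Setting dATC/dq = −882/q^2 − 24 + 6q = 0 gives q = 7 (since 6·7^3 − 24·7^2 = 882).
min ATC = 882/7 + 55 − 24·7 + 3·7^2 = £160. That is the break-even price.
Between these two prices the firm operates at a loss; above £160 it earns a profit.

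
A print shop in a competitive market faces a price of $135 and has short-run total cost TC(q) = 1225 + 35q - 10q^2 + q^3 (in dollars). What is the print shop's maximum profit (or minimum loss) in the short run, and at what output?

Profit = -$225 at q = 10

AVC = 35 - 10q + q^2 has its minimum $10 at q = 5; price $135 clears that bar, so the firm operates.
With MC = 35 - 20q + 3q^2, P = MC on the upward-sloping part at q* = 10.
TR = 135·10 = 1350. TC = 1225 + 350 = 1575. Profit = 1350 − 1575 = -$225.
That loss of $225 beats the $1225 the firm would lose by shutting down; producing recovers $1000 of fixed cost.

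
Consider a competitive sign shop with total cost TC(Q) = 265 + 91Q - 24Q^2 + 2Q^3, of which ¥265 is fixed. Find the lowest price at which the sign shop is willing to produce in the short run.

¥19 per unit

Short-run supply begins at min AVC. From VC = 91Q - 24Q^2 + 2Q^3, AVC = 91 - 24Q + 2Q^2.
At the minimum of AVC, MC = AVC. MC = 91 - 48Q + 6Q^2; setting MC = AVC gives 4Q^2 - 24Q = 0, so Q = 6. min AVC = 19.
For P < ¥19 the firm produces nothing.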